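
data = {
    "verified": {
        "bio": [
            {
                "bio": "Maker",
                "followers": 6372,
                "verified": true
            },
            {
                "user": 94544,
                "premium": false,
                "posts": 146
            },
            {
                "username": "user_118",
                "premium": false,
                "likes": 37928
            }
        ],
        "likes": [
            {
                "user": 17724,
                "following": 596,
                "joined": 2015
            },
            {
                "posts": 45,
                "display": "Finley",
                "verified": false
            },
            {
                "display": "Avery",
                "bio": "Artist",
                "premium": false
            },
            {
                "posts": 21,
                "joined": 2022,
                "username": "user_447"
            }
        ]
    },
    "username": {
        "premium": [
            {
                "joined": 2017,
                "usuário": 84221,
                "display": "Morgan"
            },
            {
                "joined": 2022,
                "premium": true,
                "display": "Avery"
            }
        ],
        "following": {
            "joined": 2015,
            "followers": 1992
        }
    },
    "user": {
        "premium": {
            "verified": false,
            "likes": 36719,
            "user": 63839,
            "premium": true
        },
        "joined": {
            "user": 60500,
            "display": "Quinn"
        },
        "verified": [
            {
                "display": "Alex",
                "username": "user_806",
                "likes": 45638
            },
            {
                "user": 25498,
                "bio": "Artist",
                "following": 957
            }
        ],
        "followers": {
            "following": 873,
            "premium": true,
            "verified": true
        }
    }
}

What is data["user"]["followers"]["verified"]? True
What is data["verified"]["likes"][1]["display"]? "Finley"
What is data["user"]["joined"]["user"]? 60500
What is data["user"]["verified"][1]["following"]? 957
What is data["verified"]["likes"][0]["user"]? 17724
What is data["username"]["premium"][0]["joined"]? 2017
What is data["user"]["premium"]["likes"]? 36719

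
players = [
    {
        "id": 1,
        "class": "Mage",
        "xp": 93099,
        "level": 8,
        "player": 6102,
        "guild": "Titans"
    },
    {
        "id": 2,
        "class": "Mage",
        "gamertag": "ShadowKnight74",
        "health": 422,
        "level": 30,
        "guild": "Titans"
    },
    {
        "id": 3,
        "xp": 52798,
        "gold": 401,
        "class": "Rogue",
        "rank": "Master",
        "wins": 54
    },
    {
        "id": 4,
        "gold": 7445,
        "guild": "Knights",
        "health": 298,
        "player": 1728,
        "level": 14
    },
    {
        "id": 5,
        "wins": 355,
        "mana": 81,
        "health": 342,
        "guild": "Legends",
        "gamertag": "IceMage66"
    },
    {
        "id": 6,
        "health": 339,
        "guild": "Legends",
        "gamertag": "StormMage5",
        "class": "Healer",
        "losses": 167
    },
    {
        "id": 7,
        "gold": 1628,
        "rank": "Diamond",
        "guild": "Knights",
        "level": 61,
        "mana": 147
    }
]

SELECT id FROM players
[1, 2, 3, 4, 5, 6, 7]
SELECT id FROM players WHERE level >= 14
[2, 4, 7]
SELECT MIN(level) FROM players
8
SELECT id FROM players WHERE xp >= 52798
[1, 3]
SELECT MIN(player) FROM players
1728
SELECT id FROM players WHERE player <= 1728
[4]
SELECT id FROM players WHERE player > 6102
[]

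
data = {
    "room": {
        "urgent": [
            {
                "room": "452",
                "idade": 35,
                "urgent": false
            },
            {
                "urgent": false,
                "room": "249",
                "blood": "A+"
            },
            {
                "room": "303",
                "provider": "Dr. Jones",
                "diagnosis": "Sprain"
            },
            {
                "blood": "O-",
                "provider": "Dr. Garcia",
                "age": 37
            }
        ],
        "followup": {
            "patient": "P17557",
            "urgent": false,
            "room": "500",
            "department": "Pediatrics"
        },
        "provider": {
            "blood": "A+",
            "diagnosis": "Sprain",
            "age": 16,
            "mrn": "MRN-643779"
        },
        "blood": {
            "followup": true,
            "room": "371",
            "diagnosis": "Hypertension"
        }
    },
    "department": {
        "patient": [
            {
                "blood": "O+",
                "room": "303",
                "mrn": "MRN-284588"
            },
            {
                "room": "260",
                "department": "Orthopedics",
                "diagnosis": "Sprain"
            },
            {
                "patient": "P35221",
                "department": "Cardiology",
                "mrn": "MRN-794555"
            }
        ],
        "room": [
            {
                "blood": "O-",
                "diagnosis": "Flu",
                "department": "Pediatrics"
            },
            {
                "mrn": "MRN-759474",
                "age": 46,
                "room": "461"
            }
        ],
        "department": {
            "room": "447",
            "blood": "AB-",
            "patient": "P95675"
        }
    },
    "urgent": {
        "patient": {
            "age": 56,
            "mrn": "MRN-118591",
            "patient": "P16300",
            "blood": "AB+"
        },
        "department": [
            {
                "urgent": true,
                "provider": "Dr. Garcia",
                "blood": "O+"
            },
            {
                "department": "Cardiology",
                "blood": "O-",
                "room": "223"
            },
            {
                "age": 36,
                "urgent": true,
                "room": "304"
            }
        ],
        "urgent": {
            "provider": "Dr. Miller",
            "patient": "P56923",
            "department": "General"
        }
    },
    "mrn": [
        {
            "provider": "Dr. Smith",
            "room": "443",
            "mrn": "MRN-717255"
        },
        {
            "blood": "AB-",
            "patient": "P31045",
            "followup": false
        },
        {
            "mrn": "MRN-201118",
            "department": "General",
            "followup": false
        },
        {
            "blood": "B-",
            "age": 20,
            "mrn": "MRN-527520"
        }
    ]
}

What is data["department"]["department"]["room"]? "447"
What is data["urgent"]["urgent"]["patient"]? "P56923"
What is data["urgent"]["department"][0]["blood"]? "O+"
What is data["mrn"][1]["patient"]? "P31045"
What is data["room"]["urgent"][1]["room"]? "249"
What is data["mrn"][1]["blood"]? "AB-"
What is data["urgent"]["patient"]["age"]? 56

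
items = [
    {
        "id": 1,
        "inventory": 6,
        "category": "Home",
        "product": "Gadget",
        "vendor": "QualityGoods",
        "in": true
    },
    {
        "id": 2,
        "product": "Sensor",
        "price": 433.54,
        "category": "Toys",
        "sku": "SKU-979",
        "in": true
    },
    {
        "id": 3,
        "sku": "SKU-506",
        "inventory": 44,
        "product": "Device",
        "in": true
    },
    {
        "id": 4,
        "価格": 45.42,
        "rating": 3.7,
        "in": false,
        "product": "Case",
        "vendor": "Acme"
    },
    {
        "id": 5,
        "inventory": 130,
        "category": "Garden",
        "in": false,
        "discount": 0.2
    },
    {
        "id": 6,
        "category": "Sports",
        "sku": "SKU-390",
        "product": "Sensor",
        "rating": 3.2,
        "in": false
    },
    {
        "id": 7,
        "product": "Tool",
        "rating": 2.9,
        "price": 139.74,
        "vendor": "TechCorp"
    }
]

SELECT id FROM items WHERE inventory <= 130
[1, 3, 5]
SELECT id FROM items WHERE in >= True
[1, 2, 3]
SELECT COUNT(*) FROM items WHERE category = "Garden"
1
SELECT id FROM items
[1, 2, 3, 4, 5, 6, 7]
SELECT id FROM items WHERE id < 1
[]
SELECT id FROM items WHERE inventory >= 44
[3, 5]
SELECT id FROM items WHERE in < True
[4, 5, 6]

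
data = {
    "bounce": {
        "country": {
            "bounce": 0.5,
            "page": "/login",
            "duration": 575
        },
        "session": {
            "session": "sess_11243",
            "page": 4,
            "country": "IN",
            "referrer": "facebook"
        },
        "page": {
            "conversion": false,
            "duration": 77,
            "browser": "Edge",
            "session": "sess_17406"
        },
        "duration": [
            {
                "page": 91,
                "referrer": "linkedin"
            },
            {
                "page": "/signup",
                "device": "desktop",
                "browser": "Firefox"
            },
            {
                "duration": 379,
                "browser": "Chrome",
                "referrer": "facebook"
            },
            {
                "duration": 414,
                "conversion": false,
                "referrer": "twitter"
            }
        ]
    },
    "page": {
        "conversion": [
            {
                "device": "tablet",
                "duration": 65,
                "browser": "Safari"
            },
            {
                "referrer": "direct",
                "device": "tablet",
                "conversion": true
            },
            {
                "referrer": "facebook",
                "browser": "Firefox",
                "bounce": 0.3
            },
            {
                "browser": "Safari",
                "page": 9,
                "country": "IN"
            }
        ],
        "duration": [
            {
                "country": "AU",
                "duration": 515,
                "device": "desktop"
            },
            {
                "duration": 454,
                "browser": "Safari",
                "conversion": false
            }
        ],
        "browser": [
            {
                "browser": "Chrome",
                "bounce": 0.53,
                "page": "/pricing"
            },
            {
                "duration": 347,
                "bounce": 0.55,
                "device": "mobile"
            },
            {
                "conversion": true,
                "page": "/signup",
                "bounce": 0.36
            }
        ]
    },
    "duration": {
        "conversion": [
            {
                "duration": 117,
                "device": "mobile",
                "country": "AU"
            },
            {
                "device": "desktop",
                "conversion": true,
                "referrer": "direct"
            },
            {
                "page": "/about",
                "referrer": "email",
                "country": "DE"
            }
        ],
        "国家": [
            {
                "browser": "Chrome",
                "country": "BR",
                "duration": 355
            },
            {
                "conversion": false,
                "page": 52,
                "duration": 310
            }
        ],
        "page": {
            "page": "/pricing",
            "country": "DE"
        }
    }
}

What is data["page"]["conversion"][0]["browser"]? "Safari"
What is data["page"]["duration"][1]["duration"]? 454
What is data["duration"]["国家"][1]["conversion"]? False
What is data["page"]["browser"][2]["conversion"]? True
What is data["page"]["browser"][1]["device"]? "mobile"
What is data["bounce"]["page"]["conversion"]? False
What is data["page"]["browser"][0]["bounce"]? 0.53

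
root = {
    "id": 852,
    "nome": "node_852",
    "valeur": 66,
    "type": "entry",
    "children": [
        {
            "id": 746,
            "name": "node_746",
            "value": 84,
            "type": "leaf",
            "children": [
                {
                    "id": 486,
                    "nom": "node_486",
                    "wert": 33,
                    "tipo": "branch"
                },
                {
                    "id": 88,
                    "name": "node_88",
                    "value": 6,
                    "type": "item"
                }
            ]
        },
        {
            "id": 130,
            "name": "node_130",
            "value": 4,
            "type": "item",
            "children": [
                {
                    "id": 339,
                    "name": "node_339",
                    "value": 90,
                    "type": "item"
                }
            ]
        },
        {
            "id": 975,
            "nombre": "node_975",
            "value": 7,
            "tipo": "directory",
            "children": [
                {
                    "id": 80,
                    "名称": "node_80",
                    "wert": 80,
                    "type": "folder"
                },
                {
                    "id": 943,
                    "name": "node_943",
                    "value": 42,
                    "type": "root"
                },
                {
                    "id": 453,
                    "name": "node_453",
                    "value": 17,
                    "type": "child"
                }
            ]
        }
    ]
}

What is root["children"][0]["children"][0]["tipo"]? "branch"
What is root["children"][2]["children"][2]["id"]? 453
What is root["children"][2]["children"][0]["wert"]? 80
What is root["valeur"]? 66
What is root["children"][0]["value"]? 84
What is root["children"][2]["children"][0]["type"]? "folder"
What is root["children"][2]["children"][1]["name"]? "node_943"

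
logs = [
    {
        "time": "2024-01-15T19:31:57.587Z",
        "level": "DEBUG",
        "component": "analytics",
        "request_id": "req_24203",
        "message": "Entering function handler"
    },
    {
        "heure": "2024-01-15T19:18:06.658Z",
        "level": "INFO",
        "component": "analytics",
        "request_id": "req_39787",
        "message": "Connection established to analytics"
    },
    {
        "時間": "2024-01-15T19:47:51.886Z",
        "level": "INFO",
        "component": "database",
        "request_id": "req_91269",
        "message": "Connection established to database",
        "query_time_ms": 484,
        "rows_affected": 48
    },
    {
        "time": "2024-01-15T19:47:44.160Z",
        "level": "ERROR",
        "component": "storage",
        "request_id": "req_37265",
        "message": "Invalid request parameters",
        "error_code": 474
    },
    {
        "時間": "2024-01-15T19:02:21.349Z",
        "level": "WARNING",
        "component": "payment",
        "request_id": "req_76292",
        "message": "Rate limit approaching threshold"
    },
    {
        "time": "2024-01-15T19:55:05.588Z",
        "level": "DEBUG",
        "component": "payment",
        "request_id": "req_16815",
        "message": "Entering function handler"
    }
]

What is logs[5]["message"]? "Entering function handler"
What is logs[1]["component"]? "analytics"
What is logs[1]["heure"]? "2024-01-15T19:18:06.658Z"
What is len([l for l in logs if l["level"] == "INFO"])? 2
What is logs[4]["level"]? "WARNING"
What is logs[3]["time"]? "2024-01-15T19:47:44.160Z"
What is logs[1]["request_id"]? "req_39787"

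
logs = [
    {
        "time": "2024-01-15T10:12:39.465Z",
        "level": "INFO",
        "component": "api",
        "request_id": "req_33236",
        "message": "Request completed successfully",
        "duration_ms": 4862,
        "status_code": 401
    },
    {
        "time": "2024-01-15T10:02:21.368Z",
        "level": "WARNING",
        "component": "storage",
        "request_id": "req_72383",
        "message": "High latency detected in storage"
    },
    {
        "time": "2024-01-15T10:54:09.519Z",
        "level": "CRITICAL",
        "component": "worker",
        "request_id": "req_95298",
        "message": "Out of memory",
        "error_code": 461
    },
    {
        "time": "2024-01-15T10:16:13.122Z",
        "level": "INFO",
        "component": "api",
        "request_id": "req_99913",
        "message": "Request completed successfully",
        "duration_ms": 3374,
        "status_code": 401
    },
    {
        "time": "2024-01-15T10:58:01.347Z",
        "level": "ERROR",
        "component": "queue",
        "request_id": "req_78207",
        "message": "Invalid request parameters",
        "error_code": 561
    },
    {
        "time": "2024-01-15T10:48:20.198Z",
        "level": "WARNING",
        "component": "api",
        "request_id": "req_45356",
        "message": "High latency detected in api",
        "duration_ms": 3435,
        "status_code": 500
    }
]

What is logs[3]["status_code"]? 401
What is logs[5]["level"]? "WARNING"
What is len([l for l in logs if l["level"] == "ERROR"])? 1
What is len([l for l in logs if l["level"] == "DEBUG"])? 0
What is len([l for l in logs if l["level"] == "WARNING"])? 2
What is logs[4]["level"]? "ERROR"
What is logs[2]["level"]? "CRITICAL"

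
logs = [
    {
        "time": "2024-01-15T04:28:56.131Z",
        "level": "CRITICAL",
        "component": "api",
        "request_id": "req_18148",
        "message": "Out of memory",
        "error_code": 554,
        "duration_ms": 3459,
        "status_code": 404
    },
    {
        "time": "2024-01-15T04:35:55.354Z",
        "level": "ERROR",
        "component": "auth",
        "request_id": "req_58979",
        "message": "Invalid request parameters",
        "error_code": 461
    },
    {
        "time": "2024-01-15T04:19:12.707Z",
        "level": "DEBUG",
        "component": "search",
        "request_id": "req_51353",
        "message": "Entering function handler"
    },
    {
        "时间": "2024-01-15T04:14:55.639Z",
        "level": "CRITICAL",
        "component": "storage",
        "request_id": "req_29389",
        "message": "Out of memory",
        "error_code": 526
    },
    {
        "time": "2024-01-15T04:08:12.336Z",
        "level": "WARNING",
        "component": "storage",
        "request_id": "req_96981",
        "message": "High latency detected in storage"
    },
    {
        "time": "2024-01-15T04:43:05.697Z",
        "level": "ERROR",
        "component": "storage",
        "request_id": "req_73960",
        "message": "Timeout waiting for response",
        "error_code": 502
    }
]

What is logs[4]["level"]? "WARNING"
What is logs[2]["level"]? "DEBUG"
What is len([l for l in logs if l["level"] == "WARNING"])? 1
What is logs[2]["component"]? "search"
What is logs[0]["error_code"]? 554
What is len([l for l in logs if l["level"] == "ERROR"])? 2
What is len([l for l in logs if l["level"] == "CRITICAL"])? 2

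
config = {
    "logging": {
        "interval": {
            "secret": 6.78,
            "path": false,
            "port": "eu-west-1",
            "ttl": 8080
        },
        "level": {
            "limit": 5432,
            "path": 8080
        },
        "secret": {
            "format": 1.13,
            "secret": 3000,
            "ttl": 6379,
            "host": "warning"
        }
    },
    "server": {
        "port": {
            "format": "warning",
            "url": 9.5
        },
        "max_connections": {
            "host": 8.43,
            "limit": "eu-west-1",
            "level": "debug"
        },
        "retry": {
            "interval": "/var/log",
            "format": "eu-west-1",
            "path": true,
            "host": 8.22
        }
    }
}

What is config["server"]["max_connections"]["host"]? 8.43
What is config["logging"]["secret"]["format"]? 1.13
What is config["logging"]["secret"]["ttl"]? 6379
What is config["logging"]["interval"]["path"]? False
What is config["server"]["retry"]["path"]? True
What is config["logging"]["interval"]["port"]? "eu-west-1"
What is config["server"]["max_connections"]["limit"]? "eu-west-1"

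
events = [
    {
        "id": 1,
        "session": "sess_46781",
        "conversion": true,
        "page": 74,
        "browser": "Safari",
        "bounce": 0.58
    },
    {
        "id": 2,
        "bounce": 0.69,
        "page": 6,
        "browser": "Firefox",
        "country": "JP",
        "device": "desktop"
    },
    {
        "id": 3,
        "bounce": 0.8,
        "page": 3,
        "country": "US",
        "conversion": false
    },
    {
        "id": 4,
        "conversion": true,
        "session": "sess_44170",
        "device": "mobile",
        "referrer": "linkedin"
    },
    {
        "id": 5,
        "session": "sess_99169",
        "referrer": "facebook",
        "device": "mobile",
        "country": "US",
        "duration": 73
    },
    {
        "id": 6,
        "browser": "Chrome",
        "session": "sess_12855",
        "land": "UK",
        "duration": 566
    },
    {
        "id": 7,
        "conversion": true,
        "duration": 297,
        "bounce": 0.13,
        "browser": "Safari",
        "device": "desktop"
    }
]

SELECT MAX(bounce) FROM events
0.8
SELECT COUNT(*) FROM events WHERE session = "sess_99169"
1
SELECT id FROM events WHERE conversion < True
[3]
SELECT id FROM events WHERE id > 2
[3, 4, 5, 6, 7]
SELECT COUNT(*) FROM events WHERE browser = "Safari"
2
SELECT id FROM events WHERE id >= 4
[4, 5, 6, 7]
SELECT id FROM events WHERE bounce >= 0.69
[2, 3]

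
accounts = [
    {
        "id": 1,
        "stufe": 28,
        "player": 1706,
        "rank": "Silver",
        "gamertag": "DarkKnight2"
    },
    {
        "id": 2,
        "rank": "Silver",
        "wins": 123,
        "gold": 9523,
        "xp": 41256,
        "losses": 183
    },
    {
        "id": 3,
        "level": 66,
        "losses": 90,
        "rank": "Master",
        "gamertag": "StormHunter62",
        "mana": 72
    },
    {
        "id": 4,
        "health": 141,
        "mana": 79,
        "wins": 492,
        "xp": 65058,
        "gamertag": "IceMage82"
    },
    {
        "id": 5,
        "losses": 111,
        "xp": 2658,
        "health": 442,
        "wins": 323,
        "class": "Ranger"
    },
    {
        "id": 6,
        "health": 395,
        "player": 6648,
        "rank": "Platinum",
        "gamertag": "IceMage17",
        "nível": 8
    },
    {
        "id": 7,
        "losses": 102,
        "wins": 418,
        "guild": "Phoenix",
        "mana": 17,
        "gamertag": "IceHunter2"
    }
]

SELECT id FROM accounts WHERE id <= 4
[1, 2, 3, 4]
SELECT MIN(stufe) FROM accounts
28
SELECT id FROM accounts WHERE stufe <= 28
[1]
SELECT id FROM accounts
[1, 2, 3, 4, 5, 6, 7]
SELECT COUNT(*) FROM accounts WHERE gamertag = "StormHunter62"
1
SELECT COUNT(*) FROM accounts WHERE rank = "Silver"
2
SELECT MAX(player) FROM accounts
6648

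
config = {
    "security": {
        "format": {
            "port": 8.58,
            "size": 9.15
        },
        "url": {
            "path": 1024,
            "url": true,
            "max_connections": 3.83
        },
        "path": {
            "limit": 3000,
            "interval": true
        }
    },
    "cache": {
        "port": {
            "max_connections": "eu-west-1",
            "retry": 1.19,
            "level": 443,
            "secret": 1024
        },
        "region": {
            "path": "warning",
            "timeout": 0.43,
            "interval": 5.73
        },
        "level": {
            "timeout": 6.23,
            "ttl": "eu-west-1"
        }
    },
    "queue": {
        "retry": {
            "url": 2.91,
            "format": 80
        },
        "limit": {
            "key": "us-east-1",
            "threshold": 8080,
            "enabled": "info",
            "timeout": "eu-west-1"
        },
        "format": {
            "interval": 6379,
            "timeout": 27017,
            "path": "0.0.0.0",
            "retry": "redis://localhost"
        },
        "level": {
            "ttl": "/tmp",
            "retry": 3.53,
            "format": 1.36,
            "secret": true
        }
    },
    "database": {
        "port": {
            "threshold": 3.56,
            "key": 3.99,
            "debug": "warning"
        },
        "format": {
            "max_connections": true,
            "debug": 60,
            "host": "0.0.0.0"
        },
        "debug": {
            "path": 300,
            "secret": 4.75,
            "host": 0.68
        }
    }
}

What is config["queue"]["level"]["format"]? 1.36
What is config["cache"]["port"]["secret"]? 1024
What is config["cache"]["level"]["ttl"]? "eu-west-1"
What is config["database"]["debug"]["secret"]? 4.75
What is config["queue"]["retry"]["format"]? 80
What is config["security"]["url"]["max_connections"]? 3.83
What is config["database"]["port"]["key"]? 3.99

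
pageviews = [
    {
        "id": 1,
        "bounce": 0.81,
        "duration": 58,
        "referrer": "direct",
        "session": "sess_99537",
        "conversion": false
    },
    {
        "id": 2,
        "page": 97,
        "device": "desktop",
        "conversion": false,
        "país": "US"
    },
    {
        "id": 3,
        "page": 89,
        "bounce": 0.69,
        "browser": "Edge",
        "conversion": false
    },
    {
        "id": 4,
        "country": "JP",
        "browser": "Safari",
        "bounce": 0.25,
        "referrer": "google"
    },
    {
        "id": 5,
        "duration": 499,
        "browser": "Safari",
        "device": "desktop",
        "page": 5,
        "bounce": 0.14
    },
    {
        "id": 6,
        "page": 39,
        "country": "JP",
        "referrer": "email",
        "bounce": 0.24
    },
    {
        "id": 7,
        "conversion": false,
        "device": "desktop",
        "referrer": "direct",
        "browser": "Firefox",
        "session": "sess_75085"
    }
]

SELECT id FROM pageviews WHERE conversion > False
[]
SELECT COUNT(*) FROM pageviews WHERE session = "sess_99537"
1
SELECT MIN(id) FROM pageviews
1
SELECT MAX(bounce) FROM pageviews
0.81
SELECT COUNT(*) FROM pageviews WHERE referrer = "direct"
2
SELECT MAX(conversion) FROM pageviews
False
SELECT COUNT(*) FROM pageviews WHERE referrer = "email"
1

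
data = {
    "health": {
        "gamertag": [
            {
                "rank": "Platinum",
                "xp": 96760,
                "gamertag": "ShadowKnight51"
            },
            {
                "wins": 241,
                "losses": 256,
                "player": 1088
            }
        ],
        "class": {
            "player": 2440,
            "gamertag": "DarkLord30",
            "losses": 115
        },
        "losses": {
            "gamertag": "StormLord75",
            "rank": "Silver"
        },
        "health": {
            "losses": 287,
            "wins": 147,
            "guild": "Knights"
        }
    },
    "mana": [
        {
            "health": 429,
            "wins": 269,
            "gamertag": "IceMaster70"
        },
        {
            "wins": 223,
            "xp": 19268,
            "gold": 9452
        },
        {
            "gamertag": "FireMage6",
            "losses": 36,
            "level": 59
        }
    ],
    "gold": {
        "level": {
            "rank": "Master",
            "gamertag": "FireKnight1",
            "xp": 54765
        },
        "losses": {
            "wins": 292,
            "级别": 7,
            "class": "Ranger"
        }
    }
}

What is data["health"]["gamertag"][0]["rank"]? "Platinum"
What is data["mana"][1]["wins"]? 223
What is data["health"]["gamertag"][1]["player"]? 1088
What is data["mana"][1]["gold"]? 9452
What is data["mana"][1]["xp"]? 19268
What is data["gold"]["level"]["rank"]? "Master"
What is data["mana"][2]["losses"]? 36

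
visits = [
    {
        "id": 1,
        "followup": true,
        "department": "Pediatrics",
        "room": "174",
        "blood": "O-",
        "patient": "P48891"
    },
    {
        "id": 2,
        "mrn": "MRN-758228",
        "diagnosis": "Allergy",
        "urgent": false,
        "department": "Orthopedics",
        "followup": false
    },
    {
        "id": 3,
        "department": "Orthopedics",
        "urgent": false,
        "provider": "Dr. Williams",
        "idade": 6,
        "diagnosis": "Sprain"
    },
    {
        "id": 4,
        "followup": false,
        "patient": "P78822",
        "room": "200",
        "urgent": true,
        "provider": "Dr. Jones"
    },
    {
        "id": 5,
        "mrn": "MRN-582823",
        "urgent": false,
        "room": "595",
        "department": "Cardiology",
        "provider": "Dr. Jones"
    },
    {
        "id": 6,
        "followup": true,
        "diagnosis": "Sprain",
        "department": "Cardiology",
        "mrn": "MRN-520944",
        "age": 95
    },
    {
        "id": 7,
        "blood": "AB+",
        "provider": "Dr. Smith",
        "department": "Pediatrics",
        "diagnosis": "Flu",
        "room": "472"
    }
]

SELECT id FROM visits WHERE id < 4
[1, 2, 3]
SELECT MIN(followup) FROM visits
False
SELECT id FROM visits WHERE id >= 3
[3, 4, 5, 6, 7]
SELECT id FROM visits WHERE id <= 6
[1, 2, 3, 4, 5, 6]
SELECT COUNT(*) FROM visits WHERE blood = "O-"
1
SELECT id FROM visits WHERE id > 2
[3, 4, 5, 6, 7]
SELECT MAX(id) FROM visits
7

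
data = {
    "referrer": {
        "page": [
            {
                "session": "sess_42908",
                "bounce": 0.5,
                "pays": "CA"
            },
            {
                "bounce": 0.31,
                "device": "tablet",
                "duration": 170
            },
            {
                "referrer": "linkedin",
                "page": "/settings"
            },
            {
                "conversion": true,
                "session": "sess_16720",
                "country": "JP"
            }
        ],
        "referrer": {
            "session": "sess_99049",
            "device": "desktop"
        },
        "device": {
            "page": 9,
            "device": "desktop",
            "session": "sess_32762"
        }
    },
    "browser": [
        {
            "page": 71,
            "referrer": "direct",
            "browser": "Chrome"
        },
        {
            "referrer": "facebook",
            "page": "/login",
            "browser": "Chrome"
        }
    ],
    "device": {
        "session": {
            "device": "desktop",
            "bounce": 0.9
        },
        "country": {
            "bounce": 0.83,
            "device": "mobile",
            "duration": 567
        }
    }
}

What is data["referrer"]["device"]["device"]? "desktop"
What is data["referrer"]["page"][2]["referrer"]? "linkedin"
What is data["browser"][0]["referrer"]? "direct"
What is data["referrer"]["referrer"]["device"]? "desktop"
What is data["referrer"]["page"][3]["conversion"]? True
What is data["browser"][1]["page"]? "/login"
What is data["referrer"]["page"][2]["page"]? "/settings"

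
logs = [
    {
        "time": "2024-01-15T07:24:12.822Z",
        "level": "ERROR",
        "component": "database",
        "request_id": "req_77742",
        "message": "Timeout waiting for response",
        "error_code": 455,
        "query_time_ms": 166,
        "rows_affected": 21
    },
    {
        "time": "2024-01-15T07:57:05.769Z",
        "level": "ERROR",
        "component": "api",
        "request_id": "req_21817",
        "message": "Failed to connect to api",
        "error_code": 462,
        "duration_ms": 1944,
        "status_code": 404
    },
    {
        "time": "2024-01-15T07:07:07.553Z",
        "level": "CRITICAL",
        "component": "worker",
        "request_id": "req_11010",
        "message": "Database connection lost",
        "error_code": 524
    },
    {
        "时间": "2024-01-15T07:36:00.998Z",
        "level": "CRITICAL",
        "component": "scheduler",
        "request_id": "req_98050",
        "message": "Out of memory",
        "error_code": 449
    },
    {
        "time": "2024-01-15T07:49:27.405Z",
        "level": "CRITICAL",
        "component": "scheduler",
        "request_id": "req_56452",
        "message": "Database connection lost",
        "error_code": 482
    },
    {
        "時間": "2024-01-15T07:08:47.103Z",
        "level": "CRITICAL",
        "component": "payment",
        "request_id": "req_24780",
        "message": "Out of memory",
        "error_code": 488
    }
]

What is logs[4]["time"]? "2024-01-15T07:49:27.405Z"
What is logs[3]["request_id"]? "req_98050"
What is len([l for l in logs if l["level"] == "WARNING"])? 0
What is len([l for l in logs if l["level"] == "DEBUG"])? 0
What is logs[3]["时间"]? "2024-01-15T07:36:00.998Z"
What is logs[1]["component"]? "api"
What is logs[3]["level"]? "CRITICAL"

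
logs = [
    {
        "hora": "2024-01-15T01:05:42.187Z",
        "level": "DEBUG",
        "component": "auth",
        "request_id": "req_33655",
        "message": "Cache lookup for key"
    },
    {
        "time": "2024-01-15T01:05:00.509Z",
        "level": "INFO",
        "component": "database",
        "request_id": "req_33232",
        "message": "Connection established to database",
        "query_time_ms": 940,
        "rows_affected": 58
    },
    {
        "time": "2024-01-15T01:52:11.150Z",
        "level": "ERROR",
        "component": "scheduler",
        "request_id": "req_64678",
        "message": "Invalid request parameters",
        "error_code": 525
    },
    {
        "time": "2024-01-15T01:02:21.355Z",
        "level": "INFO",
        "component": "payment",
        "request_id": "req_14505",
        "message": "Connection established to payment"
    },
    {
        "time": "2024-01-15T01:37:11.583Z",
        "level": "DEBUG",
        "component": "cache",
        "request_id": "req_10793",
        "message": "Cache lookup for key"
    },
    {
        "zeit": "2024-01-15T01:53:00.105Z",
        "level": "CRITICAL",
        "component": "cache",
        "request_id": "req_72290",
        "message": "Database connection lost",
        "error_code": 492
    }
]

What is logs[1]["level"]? "INFO"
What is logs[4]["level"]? "DEBUG"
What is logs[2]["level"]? "ERROR"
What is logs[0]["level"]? "DEBUG"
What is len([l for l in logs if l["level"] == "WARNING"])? 0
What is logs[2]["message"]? "Invalid request parameters"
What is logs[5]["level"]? "CRITICAL"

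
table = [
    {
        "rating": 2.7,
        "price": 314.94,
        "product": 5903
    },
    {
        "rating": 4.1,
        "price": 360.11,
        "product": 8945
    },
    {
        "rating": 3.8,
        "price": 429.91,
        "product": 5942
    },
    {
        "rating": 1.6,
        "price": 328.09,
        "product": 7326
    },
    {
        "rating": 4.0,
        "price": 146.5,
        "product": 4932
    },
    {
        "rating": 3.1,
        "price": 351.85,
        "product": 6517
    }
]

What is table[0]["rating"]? 2.7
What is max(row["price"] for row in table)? 429.91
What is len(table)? 6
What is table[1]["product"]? 8945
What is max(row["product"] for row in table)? 8945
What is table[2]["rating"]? 3.8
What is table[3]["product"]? 7326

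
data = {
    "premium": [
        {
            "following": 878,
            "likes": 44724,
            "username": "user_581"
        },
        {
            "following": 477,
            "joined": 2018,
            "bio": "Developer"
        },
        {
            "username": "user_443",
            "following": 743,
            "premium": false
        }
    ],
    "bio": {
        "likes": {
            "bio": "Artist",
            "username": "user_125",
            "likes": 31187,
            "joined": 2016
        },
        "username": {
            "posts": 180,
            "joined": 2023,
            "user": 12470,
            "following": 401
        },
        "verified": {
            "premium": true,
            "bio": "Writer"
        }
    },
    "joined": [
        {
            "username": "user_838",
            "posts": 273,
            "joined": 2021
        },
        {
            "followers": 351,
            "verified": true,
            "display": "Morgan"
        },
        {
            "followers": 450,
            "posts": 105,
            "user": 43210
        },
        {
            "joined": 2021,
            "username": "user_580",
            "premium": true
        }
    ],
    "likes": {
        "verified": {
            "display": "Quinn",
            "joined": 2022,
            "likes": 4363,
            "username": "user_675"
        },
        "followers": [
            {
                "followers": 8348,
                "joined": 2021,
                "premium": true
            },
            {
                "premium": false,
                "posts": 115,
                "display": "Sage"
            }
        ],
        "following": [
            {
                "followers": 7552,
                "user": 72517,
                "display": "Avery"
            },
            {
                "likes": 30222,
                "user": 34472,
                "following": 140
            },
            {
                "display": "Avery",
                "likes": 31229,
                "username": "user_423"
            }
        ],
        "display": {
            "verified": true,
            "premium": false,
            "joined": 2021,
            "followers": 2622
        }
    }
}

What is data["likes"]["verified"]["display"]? "Quinn"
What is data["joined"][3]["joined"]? 2021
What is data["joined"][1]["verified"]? True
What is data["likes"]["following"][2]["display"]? "Avery"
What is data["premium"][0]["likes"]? 44724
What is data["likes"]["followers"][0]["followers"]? 8348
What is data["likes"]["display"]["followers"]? 2622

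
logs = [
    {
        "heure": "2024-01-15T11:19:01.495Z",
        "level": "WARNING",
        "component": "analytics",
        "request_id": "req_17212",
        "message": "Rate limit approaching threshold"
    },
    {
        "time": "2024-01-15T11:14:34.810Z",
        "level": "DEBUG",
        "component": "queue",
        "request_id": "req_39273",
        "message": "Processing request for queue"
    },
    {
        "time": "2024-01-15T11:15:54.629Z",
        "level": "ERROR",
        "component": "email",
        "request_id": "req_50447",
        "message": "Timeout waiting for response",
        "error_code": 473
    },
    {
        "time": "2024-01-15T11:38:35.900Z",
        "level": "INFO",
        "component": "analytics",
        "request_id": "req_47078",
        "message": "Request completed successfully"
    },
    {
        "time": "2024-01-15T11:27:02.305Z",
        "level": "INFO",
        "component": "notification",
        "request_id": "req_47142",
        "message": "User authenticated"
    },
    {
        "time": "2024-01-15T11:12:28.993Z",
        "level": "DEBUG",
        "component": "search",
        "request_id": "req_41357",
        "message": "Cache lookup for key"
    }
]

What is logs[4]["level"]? "INFO"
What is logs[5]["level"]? "DEBUG"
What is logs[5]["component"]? "search"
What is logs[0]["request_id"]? "req_17212"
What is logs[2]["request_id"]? "req_50447"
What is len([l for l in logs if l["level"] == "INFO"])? 2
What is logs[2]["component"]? "email"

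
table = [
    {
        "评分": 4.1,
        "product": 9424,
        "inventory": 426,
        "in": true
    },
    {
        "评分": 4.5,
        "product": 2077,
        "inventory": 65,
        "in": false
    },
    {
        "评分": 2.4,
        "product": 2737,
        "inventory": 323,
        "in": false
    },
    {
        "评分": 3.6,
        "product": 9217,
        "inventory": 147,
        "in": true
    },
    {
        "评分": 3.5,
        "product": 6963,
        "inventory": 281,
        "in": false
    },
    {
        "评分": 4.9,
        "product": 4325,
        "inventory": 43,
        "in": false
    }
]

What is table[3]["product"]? 9217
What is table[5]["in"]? False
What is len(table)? 6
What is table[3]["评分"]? 3.6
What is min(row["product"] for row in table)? 2077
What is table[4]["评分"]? 3.5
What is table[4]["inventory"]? 281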